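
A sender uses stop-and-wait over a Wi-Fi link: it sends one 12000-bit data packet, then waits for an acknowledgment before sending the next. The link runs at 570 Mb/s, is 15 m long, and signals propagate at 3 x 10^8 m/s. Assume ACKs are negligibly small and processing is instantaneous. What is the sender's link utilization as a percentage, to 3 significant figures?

t_tx = L/R = 12000/570000000 = 2.10526e-05 s.
t_prop = 15/300000000 = 5e-08 s; RTT = 1e-07 s.
Cycle = t_tx + RTT = 2.11526e-05 s.
Utilization = t_tx / cycle = 2.10526e-05/2.11526e-05 = 99.5 %.

99.5 %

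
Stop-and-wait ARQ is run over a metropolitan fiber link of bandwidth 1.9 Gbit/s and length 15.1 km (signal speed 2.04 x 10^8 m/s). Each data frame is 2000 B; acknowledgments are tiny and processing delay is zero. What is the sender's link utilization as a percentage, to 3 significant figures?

5.38 %

t_tx = L/R = 16000/1900000000 = 8.42105e-06 s.
t_prop = 15100/204000000 = 7.40196e-05 s; RTT = 0.000148039 s.
Cycle = t_tx + RTT = 0.00015646 s.
Utilization = t_tx / cycle = 8.42105e-06/0.00015646 = 5.38 %.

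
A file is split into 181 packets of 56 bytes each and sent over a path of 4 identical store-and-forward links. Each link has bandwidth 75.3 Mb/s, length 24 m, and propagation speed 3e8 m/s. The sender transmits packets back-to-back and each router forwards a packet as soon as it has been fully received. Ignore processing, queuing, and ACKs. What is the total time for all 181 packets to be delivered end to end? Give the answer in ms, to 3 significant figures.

1.10 ms

Per-hop transmission t_tx = L/R = 448/75300000 = 0.00594954 ms.
Per-hop propagation t_prop = 24/300000000 = 8e-05 ms.
Pipeline fill: first packet needs 4·t_tx to clear all hops; remaining 180 packets each add one t_tx.
Total = (4+181-1)·t_tx + 4·t_prop = 184·0.00594954 + 4·8e-05 = 1.10 ms.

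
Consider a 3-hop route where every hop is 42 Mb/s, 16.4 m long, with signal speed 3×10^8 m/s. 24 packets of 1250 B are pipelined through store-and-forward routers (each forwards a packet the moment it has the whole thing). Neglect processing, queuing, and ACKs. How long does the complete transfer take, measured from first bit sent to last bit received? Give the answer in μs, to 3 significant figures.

6190 μs

Per-hop transmission t_tx = L/R = 10000/42000000 = 238.095 μs.
Per-hop propagation t_prop = 16.4/300000000 = 0.0546667 μs.
Pipeline fill: first packet needs 3·t_tx to clear all hops; remaining 23 packets each add one t_tx.
Total = (3+24-1)·t_tx + 3·t_prop = 26·238.095 + 3·0.0546667 = 6190 μs.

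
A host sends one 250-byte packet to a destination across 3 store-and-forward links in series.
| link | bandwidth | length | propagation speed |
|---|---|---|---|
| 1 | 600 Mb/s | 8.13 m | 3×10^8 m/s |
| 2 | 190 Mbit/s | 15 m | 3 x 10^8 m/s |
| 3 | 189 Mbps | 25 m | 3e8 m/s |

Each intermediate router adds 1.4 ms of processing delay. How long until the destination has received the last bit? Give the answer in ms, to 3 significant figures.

L = 250 × 8 = 2000 bits.
Transmission delays (L/R per hop): 0.00333333, 0.0105263, 0.010582 ms; sum = 0.0244417 ms.
Propagation delays (d/s per hop): 2.71e-05, 5e-05, 8.33333e-05 ms; sum = 0.000160433 ms.
Processing at 2 router(s): 2 × 1.4 ms = 2.8 ms.
End-to-end = 2.82 ms.

2.82 ms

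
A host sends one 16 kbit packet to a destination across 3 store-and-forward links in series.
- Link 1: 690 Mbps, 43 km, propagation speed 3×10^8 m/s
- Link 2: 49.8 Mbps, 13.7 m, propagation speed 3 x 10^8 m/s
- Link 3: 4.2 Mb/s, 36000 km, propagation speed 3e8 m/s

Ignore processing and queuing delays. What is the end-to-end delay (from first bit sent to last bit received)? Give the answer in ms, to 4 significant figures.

L = 16000 bits.
Transmission delays (L/R per hop): 0.0231884, 0.321285, 3.80952 ms; sum = 4.154 ms.
Propagation delays (d/s per hop): 0.143333, 4.56667e-05, 120 ms; sum = 120.143 ms.
End-to-end = 124.3 ms.

124.3 ms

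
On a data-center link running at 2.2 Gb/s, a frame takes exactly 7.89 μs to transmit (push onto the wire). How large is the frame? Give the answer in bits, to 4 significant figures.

L = R × t_tx = 2200000000 b/s × 7.89e-06 s = 17358 bits.

17360 bits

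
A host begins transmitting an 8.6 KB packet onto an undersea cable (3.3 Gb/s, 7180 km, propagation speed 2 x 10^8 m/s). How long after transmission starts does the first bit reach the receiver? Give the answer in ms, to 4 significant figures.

35.90 ms

First bit experiences only propagation delay: d/s = 7180000/200000000 = 35.90 ms.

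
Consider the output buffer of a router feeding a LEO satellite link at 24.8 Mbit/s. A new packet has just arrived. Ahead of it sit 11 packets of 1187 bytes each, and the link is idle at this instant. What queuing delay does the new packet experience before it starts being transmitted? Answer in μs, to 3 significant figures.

4210 μs

Each queued packet: L/R = 9496/24800000 = 382.903 μs.
11 queued → 4211.94 μs.
Queuing delay = 4210 μs.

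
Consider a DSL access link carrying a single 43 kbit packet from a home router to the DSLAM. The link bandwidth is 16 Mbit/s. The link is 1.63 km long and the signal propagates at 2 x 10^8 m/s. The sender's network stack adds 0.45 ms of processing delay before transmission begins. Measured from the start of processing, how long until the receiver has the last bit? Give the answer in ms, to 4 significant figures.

L = 43000 bits.
Transmission delay = L/R = 43000 / 16000000 = 2.6875 ms.
Propagation delay = d/s = 1630 m / 200000000 m/s = 0.00815 ms.
Plus processing delay 0.45 ms = 0.45 ms.
Total = 3.146 ms.

3.146 ms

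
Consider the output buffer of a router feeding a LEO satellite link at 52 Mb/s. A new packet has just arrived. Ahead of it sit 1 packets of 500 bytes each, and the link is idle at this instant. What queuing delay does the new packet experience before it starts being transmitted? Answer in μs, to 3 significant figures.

76.9 μs

Each queued packet: L/R = 4000/52000000 = 76.9231 μs.
1 queued → 76.9231 μs.
Queuing delay = 76.9 μs.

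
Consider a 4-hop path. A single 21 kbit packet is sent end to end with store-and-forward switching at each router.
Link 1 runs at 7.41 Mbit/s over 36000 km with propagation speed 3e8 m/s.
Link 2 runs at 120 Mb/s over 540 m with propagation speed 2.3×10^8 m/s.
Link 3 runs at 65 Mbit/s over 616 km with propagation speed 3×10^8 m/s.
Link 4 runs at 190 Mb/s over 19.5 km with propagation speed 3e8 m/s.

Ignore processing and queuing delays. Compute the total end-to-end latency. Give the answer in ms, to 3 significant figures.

L = 21000 bits.
Transmission delays (L/R per hop): 2.83401, 0.175, 0.323077, 0.110526 ms; sum = 3.44261 ms.
Propagation delays (d/s per hop): 120, 0.00234783, 2.05333, 0.065 ms; sum = 122.121 ms.
End-to-end = 126 ms.

126 ms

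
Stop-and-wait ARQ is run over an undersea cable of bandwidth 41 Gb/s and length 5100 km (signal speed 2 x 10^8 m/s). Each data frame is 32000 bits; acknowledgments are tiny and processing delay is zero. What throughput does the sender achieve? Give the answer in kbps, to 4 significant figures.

627.4 kbps

t_tx = L/R = 32000/41000000000 = 7.80488e-07 s.
t_prop = 5100000/200000000 = 0.0255 s; RTT = 0.051 s.
Cycle = t_tx + RTT = 0.0510008 s.
Throughput = L / cycle = 32000 / 0.0510008 = 627.4 kbps.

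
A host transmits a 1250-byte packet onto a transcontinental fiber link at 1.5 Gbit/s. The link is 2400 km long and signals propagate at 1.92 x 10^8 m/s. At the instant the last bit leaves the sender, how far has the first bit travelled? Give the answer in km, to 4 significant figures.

1.280 km

t_tx = L/R = 10000/1500000000 = 6.66667e-06 s.
Distance = s × t_tx = 192000000 × 6.66667e-06 = 1.280 km.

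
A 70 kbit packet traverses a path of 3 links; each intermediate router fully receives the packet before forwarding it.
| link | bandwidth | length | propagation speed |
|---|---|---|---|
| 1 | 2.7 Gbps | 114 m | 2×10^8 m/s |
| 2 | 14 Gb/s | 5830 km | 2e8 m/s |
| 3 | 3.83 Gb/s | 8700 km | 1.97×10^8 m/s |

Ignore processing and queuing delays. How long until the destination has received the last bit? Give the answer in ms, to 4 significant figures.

L = 70000 bits.
Transmission delays (L/R per hop): 0.0259259, 0.005, 0.0182768 ms; sum = 0.0492027 ms.
Propagation delays (d/s per hop): 0.00057, 29.15, 44.1624 ms; sum = 73.313 ms.
End-to-end = 73.36 ms.

73.36 ms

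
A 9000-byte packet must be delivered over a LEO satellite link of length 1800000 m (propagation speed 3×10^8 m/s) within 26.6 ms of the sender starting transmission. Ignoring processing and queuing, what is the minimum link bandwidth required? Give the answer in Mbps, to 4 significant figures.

L = 72000 bits.
Propagation delay = 1800000 / 300000000 = 6 ms.
Transmission budget = 26.6 − 6 = 20.6 ms.
R ≥ L / t_tx = 72000 bits / 0.0206 s = 3.495 Mbps.

3.495 Mbps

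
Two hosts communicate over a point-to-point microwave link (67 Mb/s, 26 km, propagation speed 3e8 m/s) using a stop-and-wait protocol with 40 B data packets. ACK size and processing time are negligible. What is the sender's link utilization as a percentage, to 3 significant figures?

2.68 %

t_tx = L/R = 320/67000000 = 4.77612e-06 s.
t_prop = 26000/300000000 = 8.66667e-05 s; RTT = 0.000173333 s.
Cycle = t_tx + RTT = 0.000178109 s.
Utilization = t_tx / cycle = 4.77612e-06/0.000178109 = 2.68 %.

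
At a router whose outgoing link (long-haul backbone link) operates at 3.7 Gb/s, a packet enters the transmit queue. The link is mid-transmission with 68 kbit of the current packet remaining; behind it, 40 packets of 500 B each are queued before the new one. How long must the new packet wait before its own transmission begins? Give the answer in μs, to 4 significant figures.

Each queued packet: L/R = 4000/3700000000 = 1.08108 μs.
40 queued → 43.2432 μs.
Plus remaining 68000 bits of current packet: 18.3784 μs.
Queuing delay = 61.62 μs.

61.62 μs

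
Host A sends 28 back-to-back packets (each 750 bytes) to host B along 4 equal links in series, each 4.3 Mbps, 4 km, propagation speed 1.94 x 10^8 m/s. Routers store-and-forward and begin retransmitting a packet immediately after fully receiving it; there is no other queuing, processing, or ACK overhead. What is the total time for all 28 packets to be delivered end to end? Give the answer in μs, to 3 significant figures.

43300 μs

Per-hop transmission t_tx = L/R = 6000/4300000 = 1395.35 μs.
Per-hop propagation t_prop = 4000/194000000 = 20.6186 μs.
Pipeline fill: first packet needs 4·t_tx to clear all hops; remaining 27 packets each add one t_tx.
Total = (4+28-1)·t_tx + 4·t_prop = 31·1395.35 + 4·20.6186 = 43300 μs.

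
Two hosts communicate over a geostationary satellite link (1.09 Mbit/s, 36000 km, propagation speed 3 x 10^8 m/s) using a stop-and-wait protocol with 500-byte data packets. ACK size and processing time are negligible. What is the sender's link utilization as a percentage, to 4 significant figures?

t_tx = L/R = 4000/1090000 = 0.00366972 s.
t_prop = 36000000/300000000 = 0.12 s; RTT = 0.24 s.
Cycle = t_tx + RTT = 0.24367 s.
Utilization = t_tx / cycle = 0.00366972/0.24367 = 1.506 %.

1.506 %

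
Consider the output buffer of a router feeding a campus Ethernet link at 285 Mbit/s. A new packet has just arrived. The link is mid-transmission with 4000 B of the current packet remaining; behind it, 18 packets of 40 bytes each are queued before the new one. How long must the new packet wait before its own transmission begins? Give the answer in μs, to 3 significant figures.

Each queued packet: L/R = 320/285000000 = 1.12281 μs.
18 queued → 20.2105 μs.
Plus remaining 32000 bits of current packet: 112.281 μs.
Queuing delay = 132 μs.

132 μs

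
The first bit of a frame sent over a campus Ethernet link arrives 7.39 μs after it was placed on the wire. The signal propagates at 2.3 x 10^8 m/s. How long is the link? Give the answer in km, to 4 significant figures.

1.700 km

d = s × t_prop = 2.3e+08 × 7.39e-06 = 1.700 km.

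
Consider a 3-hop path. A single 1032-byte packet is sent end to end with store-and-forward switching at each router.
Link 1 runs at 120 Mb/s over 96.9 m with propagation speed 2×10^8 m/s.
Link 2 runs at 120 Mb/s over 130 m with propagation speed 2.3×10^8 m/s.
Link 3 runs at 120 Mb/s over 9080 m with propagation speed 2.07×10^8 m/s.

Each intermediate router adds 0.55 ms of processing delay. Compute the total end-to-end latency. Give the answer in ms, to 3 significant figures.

L = 1032 × 8 = 8256 bits.
Transmission delay per hop = L/R = 8256/120000000 = 0.0688 ms; 3 hops → 0.2064 ms.
Propagation delays (d/s per hop): 0.0004845, 0.000565217, 0.0438647 ms; sum = 0.0449145 ms.
Processing at 2 router(s): 2 × 0.55 ms = 1.1 ms.
End-to-end = 1.35 ms.

1.35 ms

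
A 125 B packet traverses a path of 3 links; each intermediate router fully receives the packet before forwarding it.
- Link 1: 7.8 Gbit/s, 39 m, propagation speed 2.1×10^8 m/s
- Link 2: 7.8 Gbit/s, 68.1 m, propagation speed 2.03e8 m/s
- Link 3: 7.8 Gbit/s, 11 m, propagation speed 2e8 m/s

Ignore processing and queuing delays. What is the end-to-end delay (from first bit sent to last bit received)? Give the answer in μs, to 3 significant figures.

L = 125 × 8 = 1000 bits.
Transmission delay per hop = L/R = 1000/7800000000 = 0.128205 μs; 3 hops → 0.384615 μs.
Propagation delays (d/s per hop): 0.185714, 0.335468, 0.055 μs; sum = 0.576182 μs.
End-to-end = 0.961 μs.

0.961 μs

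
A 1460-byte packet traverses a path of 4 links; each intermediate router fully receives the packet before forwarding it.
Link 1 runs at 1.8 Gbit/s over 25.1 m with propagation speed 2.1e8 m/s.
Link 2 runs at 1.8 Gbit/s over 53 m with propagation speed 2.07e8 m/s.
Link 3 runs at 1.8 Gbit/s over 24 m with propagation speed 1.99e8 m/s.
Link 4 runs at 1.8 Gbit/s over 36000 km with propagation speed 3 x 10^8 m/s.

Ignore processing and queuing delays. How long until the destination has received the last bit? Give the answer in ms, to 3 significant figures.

L = 1460 × 8 = 11680 bits.
Transmission delay per hop = L/R = 11680/1800000000 = 0.00648889 ms; 4 hops → 0.0259556 ms.
Propagation delays (d/s per hop): 0.000119524, 0.000256039, 0.000120603, 120 ms; sum = 120 ms.
End-to-end = 120 ms.

120 ms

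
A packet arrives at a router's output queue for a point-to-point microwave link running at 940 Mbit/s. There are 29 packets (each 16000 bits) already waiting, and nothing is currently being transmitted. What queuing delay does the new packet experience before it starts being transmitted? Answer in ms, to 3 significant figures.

Each queued packet: L/R = 16000/940000000 = 0.0170213 ms.
29 queued → 0.493617 ms.
Queuing delay = 0.494 ms.

0.494 ms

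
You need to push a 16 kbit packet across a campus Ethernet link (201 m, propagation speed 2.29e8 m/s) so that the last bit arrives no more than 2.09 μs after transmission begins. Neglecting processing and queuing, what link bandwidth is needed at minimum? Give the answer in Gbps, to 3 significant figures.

13.2 Gbps

Propagation delay = 201 / 229000000 = 0.877729 μs.
Transmission budget = 2.09 − 0.877729 = 1.21227 μs.
R ≥ L / t_tx = 16000 bits / 1.21227e-06 s = 13.2 Gbps.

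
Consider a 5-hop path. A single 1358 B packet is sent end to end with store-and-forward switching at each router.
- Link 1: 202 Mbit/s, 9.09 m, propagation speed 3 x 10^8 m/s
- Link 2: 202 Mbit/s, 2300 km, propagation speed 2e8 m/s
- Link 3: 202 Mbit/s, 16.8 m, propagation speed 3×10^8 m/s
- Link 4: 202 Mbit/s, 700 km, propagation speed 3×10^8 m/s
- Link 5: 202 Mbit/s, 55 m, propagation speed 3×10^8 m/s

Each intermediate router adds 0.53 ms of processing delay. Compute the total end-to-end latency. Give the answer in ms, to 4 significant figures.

L = 1358 × 8 = 10864 bits.
Transmission delay per hop = L/R = 10864/202000000 = 0.0537822 ms; 5 hops → 0.268911 ms.
Propagation delays (d/s per hop): 3.03e-05, 11.5, 5.6e-05, 2.33333, 0.000183333 ms; sum = 13.8336 ms.
Processing at 4 router(s): 4 × 0.53 ms = 2.12 ms.
End-to-end = 16.22 ms.

16.22 ms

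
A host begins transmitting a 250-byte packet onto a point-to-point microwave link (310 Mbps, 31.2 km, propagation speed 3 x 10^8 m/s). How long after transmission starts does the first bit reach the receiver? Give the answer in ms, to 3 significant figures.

First bit experiences only propagation delay: d/s = 31200/300000000 = 0.104 ms.

0.104 ms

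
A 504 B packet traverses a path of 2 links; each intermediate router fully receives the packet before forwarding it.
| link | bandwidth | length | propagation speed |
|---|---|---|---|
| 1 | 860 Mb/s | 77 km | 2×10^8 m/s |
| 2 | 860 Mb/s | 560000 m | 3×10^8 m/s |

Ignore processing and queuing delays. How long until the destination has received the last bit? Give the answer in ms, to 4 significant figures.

2.261 ms

L = 504 × 8 = 4032 bits.
Transmission delay per hop = L/R = 4032/860000000 = 0.00468837 ms; 2 hops → 0.00937674 ms.
Propagation delays (d/s per hop): 0.385, 1.86667 ms; sum = 2.25167 ms.
End-to-end = 2.261 ms.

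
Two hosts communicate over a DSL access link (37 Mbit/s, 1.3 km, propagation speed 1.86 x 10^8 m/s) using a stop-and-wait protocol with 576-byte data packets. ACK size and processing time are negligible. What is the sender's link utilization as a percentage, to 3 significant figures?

89.9 %

t_tx = L/R = 4608/37000000 = 0.000124541 s.
t_prop = 1300/186000000 = 6.98925e-06 s; RTT = 1.39785e-05 s.
Cycle = t_tx + RTT = 0.000138519 s.
Utilization = t_tx / cycle = 0.000124541/0.000138519 = 89.9 %.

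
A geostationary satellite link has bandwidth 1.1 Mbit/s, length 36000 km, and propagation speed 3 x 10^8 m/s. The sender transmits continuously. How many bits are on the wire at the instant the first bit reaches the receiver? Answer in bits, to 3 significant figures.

Propagation delay = 36000000 / 300000000 = 0.12 s.
BDP = R × t_prop = 1100000 × 0.12 = 132000 bits.

132000 bits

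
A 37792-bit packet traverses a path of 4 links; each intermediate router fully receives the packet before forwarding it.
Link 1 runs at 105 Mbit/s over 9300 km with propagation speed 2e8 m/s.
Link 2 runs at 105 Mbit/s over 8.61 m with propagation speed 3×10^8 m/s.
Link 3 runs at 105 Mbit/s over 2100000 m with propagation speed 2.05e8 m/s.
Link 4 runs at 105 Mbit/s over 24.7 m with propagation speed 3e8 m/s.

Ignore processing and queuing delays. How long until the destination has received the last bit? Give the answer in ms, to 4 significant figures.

Transmission delay per hop = L/R = 37792/105000000 = 0.359924 ms; 4 hops → 1.4397 ms.
Propagation delays (d/s per hop): 46.5, 2.87e-05, 10.2439, 8.23333e-05 ms; sum = 56.744 ms.
End-to-end = 58.18 ms.

58.18 ms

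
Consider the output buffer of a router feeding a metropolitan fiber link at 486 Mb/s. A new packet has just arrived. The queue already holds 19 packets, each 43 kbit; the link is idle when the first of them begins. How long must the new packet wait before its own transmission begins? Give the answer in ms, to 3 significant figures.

Each queued packet: L/R = 43000/486000000 = 0.0884774 ms.
19 queued → 1.68107 ms.
Queuing delay = 1.68 ms.

1.68 ms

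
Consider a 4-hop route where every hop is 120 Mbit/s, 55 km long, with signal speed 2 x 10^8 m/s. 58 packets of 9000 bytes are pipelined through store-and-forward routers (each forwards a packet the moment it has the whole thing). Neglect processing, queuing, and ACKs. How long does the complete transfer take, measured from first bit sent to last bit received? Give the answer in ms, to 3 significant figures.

Per-hop transmission t_tx = L/R = 72000/120000000 = 0.6 ms.
Per-hop propagation t_prop = 55000/200000000 = 0.275 ms.
Pipeline fill: first packet needs 4·t_tx to clear all hops; remaining 57 packets each add one t_tx.
Total = (4+58-1)·t_tx + 4·t_prop = 61·0.6 + 4·0.275 = 37.7 ms.

37.7 ms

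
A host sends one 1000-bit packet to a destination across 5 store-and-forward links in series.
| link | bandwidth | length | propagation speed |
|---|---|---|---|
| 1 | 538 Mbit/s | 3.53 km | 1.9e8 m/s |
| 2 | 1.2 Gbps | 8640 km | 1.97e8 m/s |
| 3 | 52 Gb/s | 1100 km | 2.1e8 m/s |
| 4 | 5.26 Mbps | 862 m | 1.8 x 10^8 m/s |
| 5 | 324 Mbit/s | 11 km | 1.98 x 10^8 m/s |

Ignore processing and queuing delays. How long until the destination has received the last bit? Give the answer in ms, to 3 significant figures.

Transmission delays (L/R per hop): 0.00185874, 0.000833333, 1.92308e-05, 0.190114, 0.00308642 ms; sum = 0.195912 ms.
Propagation delays (d/s per hop): 0.0185789, 43.8579, 5.2381, 0.00478889, 0.0555556 ms; sum = 49.1749 ms.
End-to-end = 49.4 ms.

49.4 ms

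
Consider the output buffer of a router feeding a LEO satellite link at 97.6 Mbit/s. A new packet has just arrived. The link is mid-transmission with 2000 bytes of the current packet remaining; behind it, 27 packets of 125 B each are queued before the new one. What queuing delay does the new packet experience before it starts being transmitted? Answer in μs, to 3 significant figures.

441 μs

Each queued packet: L/R = 1000/97600000 = 10.2459 μs.
27 queued → 276.639 μs.
Plus remaining 16000 bits of current packet: 163.934 μs.
Queuing delay = 441 μs.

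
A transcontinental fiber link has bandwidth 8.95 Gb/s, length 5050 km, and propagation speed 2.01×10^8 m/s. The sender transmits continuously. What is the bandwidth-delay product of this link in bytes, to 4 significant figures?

Propagation delay = 5050000 / 2.01e+08 = 0.0251244 s.
BDP = R × t_prop = 8950000000 × 0.0251244 = 224863000 bits.
In bytes: 224863000/8 = 28110000 bytes.

28110000 bytes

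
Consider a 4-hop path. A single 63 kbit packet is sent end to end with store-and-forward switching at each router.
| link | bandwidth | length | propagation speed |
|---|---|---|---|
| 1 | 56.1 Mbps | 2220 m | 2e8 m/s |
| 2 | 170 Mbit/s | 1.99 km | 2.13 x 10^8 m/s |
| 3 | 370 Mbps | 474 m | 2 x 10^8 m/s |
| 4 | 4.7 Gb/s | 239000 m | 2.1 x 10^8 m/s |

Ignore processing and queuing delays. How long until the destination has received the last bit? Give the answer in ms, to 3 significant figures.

L = 63000 bits.
Transmission delays (L/R per hop): 1.12299, 0.370588, 0.17027, 0.0134043 ms; sum = 1.67726 ms.
Propagation delays (d/s per hop): 0.0111, 0.00934272, 0.00237, 1.1381 ms; sum = 1.16091 ms.
End-to-end = 2.84 ms.

2.84 ms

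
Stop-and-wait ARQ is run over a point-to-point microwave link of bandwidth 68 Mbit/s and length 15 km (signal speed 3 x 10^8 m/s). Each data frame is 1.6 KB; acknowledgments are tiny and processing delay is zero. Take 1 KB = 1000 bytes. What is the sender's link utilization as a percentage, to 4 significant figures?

65.31 %

t_tx = L/R = 12800/68000000 = 0.000188235 s.
t_prop = 15000/300000000 = 5e-05 s; RTT = 0.0001 s.
Cycle = t_tx + RTT = 0.000288235 s.
Utilization = t_tx / cycle = 0.000188235/0.000288235 = 65.31 %.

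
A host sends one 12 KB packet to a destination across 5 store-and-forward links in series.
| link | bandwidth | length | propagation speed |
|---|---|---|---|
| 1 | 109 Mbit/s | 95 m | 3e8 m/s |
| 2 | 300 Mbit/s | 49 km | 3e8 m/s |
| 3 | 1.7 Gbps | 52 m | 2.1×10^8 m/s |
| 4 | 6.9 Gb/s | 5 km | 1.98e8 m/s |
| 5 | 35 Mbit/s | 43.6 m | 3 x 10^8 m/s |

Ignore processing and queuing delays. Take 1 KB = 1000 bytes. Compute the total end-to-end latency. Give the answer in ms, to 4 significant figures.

4.203 ms

L = 96000 bits.
Transmission delays (L/R per hop): 0.880734, 0.32, 0.0564706, 0.013913, 2.74286 ms; sum = 4.01397 ms.
Propagation delays (d/s per hop): 0.000316667, 0.163333, 0.000247619, 0.0252525, 0.000145333 ms; sum = 0.189295 ms.
End-to-end = 4.203 ms.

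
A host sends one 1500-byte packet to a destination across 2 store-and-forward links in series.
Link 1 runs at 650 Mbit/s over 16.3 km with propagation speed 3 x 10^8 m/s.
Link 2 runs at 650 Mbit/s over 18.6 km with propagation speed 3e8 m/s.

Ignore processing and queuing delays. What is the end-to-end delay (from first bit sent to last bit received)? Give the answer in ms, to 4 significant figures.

0.1533 ms

L = 1500 × 8 = 12000 bits.
Transmission delay per hop = L/R = 12000/650000000 = 0.0184615 ms; 2 hops → 0.0369231 ms.
Propagation delays (d/s per hop): 0.0543333, 0.062 ms; sum = 0.116333 ms.
End-to-end = 0.1533 ms.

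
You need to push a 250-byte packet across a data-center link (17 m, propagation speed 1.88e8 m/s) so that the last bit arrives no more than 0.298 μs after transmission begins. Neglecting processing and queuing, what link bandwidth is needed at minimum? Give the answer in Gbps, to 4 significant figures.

L = 2000 bits.
Propagation delay = 17 / 188000000 = 0.0904255 μs.
Transmission budget = 0.298 − 0.0904255 = 0.207574 μs.
R ≥ L / t_tx = 2000 bits / 2.07574e-07 s = 9.635 Gbps.

9.635 Gbps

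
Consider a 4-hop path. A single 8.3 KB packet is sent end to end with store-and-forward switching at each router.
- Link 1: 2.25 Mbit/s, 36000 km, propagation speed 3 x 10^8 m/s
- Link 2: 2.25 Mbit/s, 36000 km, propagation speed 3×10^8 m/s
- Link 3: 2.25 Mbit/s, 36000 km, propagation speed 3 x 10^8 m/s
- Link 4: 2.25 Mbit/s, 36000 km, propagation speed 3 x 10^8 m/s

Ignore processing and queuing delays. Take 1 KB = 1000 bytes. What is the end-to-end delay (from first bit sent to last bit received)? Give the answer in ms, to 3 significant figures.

L = 66400 bits.
Transmission delay per hop = L/R = 66400/2250000 = 29.5111 ms; 4 hops → 118.044 ms.
Propagation delays (d/s per hop): 120, 120, 120, 120 ms; sum = 480 ms.
End-to-end = 598 ms.

598 ms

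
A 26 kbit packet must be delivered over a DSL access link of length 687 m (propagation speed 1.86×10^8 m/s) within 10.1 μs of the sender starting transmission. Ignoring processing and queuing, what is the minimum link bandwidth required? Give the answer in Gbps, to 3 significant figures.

Propagation delay = 687 / 186000000 = 3.69355 μs.
Transmission budget = 10.1 − 3.69355 = 6.40645 μs.
R ≥ L / t_tx = 26000 bits / 6.40645e-06 s = 4.06 Gbps.

4.06 Gbps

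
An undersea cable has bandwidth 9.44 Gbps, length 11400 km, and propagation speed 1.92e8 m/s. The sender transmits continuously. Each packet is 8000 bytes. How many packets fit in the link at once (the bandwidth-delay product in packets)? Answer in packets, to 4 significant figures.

Propagation delay = 11400000 / 192000000 = 0.059375 s.
BDP = R × t_prop = 9440000000 × 0.059375 = 560500000 bits.
In packets of 64000 bits: 8758 packets.

8758 packets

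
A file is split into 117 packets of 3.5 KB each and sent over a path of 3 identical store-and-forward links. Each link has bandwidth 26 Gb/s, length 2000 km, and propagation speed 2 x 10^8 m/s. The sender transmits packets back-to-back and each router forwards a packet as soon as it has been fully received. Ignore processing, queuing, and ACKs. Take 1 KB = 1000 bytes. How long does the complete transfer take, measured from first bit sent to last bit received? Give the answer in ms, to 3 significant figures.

Per-hop transmission t_tx = L/R = 28000/26000000000 = 0.00107692 ms.
Per-hop propagation t_prop = 2000000/200000000 = 10 ms.
Pipeline fill: first packet needs 3·t_tx to clear all hops; remaining 116 packets each add one t_tx.
Total = (3+117-1)·t_tx + 3·t_prop = 119·0.00107692 + 3·10 = 30.1 ms.

30.1 ms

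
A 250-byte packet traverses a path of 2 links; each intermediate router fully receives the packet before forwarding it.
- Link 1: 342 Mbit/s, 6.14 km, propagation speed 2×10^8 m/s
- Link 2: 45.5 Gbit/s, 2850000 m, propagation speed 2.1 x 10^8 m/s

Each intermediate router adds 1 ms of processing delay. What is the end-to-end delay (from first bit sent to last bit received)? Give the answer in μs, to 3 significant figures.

14600 μs

L = 250 × 8 = 2000 bits.
Transmission delays (L/R per hop): 5.84795, 0.043956 μs; sum = 5.89191 μs.
Propagation delays (d/s per hop): 30.7, 13571.4 μs; sum = 13602.1 μs.
Processing at 1 router(s): 1 × 1 ms = 1000 μs.
End-to-end = 14600 μs.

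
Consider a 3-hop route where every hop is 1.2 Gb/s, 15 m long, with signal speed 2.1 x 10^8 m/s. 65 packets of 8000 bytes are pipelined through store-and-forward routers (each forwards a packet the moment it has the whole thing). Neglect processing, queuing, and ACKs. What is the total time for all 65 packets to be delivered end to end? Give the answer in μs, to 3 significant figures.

3570 μs

Per-hop transmission t_tx = L/R = 64000/1200000000 = 53.3333 μs.
Per-hop propagation t_prop = 15/210000000 = 0.0714286 μs.
Pipeline fill: first packet needs 3·t_tx to clear all hops; remaining 64 packets each add one t_tx.
Total = (3+65-1)·t_tx + 3·t_prop = 67·53.3333 + 3·0.0714286 = 3570 μs.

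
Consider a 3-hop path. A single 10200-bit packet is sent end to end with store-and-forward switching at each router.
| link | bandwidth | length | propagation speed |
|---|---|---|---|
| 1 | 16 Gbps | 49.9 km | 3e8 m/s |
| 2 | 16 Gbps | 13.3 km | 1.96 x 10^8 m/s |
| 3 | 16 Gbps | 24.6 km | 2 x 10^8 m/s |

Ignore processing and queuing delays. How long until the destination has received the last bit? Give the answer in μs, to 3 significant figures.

Transmission delay per hop = L/R = 10200/16000000000 = 0.6375 μs; 3 hops → 1.9125 μs.
Propagation delays (d/s per hop): 166.333, 67.8571, 123 μs; sum = 357.19 μs.
End-to-end = 359 μs.

359 μs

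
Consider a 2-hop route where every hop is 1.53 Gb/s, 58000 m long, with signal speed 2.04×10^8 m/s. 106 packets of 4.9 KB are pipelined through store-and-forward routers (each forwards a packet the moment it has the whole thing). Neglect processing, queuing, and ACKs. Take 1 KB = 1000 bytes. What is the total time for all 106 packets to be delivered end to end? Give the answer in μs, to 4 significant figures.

3310 μs

Per-hop transmission t_tx = L/R = 39200/1530000000 = 25.6209 μs.
Per-hop propagation t_prop = 58000/204000000 = 284.314 μs.
Pipeline fill: first packet needs 2·t_tx to clear all hops; remaining 105 packets each add one t_tx.
Total = (2+106-1)·t_tx + 2·t_prop = 107·25.6209 + 2·284.314 = 3310 μs.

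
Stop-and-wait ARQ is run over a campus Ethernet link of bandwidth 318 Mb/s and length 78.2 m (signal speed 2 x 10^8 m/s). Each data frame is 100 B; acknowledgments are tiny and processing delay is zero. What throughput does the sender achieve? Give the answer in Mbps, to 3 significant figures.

t_tx = L/R = 800/318000000 = 2.51572e-06 s.
t_prop = 78.2/200000000 = 3.91e-07 s; RTT = 7.82e-07 s.
Cycle = t_tx + RTT = 3.29772e-06 s.
Throughput = L / cycle = 800 / 3.29772e-06 = 243 Mbps.

243 Mbps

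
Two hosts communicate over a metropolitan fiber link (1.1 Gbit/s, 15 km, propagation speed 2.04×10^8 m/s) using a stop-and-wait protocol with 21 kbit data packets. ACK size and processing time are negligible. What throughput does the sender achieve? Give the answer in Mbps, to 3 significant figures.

126 Mbps

t_tx = L/R = 21000/1100000000 = 1.90909e-05 s.
t_prop = 15000/204000000 = 7.35294e-05 s; RTT = 0.000147059 s.
Cycle = t_tx + RTT = 0.00016615 s.
Throughput = L / cycle = 21000 / 0.00016615 = 126 Mbps.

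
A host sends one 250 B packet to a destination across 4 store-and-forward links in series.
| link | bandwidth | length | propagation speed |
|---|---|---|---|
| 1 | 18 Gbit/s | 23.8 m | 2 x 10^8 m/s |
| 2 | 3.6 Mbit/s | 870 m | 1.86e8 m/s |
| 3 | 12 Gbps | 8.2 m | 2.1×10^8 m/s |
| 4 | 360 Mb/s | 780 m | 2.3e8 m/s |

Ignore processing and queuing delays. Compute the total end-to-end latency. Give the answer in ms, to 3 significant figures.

L = 250 × 8 = 2000 bits.
Transmission delays (L/R per hop): 0.000111111, 0.555556, 0.000166667, 0.00555556 ms; sum = 0.561389 ms.
Propagation delays (d/s per hop): 0.000119, 0.00467742, 3.90476e-05, 0.0033913 ms; sum = 0.00822677 ms.
End-to-end = 0.570 ms.

0.570 ms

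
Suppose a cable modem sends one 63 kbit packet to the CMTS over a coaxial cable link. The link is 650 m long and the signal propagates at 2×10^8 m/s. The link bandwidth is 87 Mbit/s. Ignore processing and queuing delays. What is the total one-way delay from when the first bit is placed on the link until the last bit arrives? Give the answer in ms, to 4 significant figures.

0.7274 ms

L = 63000 bits.
Transmission delay = L/R = 63000 / 87000000 = 0.724138 ms.
Propagation delay = d/s = 650 m / 200000000 m/s = 0.00325 ms.
Total = 0.7274 ms.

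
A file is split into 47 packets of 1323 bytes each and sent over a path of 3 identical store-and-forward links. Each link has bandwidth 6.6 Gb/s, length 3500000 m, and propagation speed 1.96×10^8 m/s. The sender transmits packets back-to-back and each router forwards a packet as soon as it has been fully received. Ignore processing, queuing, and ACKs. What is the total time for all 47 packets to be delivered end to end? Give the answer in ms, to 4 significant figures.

Per-hop transmission t_tx = L/R = 10584/6600000000 = 0.00160364 ms.
Per-hop propagation t_prop = 3500000/196000000 = 17.8571 ms.
Pipeline fill: first packet needs 3·t_tx to clear all hops; remaining 46 packets each add one t_tx.
Total = (3+47-1)·t_tx + 3·t_prop = 49·0.00160364 + 3·17.8571 = 53.65 ms.

53.65 ms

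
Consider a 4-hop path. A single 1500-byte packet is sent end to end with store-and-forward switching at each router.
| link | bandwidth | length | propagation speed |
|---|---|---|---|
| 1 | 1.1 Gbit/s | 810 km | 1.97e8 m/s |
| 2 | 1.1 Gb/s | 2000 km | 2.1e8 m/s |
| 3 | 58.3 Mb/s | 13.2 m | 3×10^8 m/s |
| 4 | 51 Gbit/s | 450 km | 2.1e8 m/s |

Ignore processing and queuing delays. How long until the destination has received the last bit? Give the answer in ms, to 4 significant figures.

L = 1500 × 8 = 12000 bits.
Transmission delays (L/R per hop): 0.0109091, 0.0109091, 0.205832, 0.000235294 ms; sum = 0.227885 ms.
Propagation delays (d/s per hop): 4.11168, 9.52381, 4.4e-05, 2.14286 ms; sum = 15.7784 ms.
End-to-end = 16.01 ms.

16.01 ms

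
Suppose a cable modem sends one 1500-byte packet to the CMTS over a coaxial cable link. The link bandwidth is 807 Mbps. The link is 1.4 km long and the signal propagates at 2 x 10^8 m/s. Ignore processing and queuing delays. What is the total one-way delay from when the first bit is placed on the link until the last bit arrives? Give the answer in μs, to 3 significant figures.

21.9 μs

L = 1500 × 8 = 12000 bits.
Transmission delay = L/R = 12000 / 807000000 = 14.8699 μs.
Propagation delay = d/s = 1400 m / 200000000 m/s = 7 μs.
Total = 21.9 μs.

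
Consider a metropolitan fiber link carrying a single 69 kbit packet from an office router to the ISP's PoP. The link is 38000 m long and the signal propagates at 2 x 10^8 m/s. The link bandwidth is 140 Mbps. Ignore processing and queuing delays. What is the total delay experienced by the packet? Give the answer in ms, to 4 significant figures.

0.6829 ms

L = 69000 bits.
Transmission delay = L/R = 69000 / 140000000 = 0.492857 ms.
Propagation delay = d/s = 38000 m / 200000000 m/s = 0.19 ms.
Total = 0.6829 ms.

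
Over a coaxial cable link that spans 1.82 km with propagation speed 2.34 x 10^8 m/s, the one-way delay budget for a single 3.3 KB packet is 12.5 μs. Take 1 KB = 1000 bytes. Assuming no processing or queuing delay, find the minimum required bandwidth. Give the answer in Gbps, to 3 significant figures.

5.59 Gbps

L = 26400 bits.
Propagation delay = 1820 / 234000000 = 7.77778 μs.
Transmission budget = 12.5 − 7.77778 = 4.72222 μs.
R ≥ L / t_tx = 26400 bits / 4.72222e-06 s = 5.59 Gbps.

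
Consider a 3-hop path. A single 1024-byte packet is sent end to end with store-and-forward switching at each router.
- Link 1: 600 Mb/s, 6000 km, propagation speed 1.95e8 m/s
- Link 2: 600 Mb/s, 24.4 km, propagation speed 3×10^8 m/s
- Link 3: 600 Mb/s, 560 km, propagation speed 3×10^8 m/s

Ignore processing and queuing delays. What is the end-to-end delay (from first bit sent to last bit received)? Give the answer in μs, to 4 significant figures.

L = 1024 × 8 = 8192 bits.
Transmission delay per hop = L/R = 8192/600000000 = 13.6533 μs; 3 hops → 40.96 μs.
Propagation delays (d/s per hop): 30769.2, 81.3333, 1866.67 μs; sum = 32717.2 μs.
End-to-end = 32760 μs.

32760 μs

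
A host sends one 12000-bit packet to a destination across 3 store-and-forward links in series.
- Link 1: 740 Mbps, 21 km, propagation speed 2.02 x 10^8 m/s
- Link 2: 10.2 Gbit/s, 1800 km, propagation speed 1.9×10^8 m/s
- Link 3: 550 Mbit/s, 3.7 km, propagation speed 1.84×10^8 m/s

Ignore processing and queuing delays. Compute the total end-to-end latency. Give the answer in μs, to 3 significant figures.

9640 μs

Transmission delays (L/R per hop): 16.2162, 1.17647, 21.8182 μs; sum = 39.2109 μs.
Propagation delays (d/s per hop): 103.96, 9473.68, 20.1087 μs; sum = 9597.75 μs.
End-to-end = 9640 μs.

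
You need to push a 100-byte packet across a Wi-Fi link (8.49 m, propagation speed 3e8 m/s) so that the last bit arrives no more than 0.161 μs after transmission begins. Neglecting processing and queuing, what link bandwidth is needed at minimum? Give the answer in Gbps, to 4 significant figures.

L = 800 bits.
Propagation delay = 8.49 / 300000000 = 0.0283 μs.
Transmission budget = 0.161 − 0.0283 = 0.1327 μs.
R ≥ L / t_tx = 800 bits / 1.327e-07 s = 6.029 Gbps.

6.029 Gbps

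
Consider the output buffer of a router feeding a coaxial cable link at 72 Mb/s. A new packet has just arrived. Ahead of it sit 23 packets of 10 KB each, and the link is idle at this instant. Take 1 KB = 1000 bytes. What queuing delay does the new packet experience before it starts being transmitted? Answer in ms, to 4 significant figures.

Each queued packet: L/R = 80000/72000000 = 1.11111 ms.
23 queued → 25.5556 ms.
Queuing delay = 25.56 ms.

25.56 ms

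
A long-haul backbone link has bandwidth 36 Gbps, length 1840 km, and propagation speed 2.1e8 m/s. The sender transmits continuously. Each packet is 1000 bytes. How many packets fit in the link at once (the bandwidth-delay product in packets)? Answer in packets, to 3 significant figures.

39400 packets

Propagation delay = 1840000 / 210000000 = 0.0087619 s.
BDP = R × t_prop = 36000000000 × 0.0087619 = 315429000 bits.
In packets of 8000 bits: 39400 packets.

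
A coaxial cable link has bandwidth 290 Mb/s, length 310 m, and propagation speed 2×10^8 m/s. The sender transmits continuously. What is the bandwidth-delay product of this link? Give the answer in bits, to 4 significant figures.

449.5 bits

Propagation delay = 310 / 200000000 = 1.55e-06 s.
BDP = R × t_prop = 290000000 × 1.55e-06 = 449.5 bits.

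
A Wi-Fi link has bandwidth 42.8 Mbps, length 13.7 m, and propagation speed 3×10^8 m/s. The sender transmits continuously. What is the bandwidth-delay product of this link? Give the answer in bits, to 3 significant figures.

1.95 bits

Propagation delay = 13.7 / 300000000 = 4.56667e-08 s.
BDP = R × t_prop = 42800000 × 4.56667e-08 = 1.95453 bits.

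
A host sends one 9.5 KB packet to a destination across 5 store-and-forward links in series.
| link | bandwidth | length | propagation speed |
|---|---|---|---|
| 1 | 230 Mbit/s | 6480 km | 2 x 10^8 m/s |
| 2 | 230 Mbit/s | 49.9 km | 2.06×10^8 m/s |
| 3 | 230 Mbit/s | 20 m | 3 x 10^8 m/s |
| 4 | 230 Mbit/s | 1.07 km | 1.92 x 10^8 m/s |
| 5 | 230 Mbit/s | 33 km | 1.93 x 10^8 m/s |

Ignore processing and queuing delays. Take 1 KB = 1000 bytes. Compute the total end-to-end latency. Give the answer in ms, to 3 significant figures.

L = 76000 bits.
Transmission delay per hop = L/R = 76000/230000000 = 0.330435 ms; 5 hops → 1.65217 ms.
Propagation delays (d/s per hop): 32.4, 0.242233, 6.66667e-05, 0.00557292, 0.170984 ms; sum = 32.8189 ms.
End-to-end = 34.5 ms.

34.5 ms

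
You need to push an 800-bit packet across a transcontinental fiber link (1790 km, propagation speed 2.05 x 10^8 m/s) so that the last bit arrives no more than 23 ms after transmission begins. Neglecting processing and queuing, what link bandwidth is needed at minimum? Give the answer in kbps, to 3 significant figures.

Propagation delay = 1790000 / 2.05e+08 = 8.73171 ms.
Transmission budget = 23 − 8.73171 = 14.2683 ms.
R ≥ L / t_tx = 800 bits / 0.0142683 s = 56.1 kbps.

56.1 kbps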